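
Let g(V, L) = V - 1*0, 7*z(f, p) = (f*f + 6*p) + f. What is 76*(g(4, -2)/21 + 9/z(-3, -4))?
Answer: -5282/21 ≈ -251.52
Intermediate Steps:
z(f, p) = f/7 + f²/7 + 6*p/7 (z(f, p) = ((f*f + 6*p) + f)/7 = ((f² + 6*p) + f)/7 = (f + f² + 6*p)/7 = f/7 + f²/7 + 6*p/7)
g(V, L) = V (g(V, L) = V + 0 = V)
76*(g(4, -2)/21 + 9/z(-3, -4)) = 76*(4/21 + 9/((⅐)*(-3) + (⅐)*(-3)² + (6/7)*(-4))) = 76*(4*(1/21) + 9/(-3/7 + (⅐)*9 - 24/7)) = 76*(4/21 + 9/(-3/7 + 9/7 - 24/7)) = 76*(4/21 + 9/(-18/7)) = 76*(4/21 + 9*(-7/18)) = 76*(4/21 - 7/2) = 76*(-139/42) = -5282/21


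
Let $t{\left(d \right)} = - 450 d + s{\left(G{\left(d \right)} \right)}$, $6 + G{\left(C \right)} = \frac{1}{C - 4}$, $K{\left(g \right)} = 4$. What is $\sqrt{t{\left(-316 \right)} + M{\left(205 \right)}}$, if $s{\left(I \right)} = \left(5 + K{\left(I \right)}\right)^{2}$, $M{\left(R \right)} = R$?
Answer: $\sqrt{142486} \approx 377.47$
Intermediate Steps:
$G{\left(C \right)} = -6 + \frac{1}{-4 + C}$ ($G{\left(C \right)} = -6 + \frac{1}{C - 4} = -6 + \frac{1}{-4 + C}$)
$s{\left(I \right)} = 81$ ($s{\left(I \right)} = \left(5 + 4\right)^{2} = 9^{2} = 81$)
$t{\left(d \right)} = 81 - 450 d$ ($t{\left(d \right)} = - 450 d + 81 = 81 - 450 d$)
$\sqrt{t{\left(-316 \right)} + M{\left(205 \right)}} = \sqrt{\left(81 - -142200\right) + 205} = \sqrt{\left(81 + 142200\right) + 205} = \sqrt{142281 + 205} = \sqrt{142486}$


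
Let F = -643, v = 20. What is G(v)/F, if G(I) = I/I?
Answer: -1/643 ≈ -0.0015552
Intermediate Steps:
G(I) = 1
G(v)/F = 1/(-643) = 1*(-1/643) = -1/643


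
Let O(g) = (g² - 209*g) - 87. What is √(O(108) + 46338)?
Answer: 3*√3927 ≈ 188.00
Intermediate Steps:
O(g) = -87 + g² - 209*g
√(O(108) + 46338) = √((-87 + 108² - 209*108) + 46338) = √((-87 + 11664 - 22572) + 46338) = √(-10995 + 46338) = √35343 = 3*√3927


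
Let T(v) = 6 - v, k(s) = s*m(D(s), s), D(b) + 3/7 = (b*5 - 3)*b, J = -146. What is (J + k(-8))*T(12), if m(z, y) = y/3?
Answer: 748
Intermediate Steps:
D(b) = -3/7 + b*(-3 + 5*b) (D(b) = -3/7 + (b*5 - 3)*b = -3/7 + (5*b - 3)*b = -3/7 + (-3 + 5*b)*b = -3/7 + b*(-3 + 5*b))
m(z, y) = y/3 (m(z, y) = y*(⅓) = y/3)
k(s) = s²/3 (k(s) = s*(s/3) = s²/3)
(J + k(-8))*T(12) = (-146 + (⅓)*(-8)²)*(6 - 1*12) = (-146 + (⅓)*64)*(6 - 12) = (-146 + 64/3)*(-6) = -374/3*(-6) = 748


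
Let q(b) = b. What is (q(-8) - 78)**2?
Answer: 7396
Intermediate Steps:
(q(-8) - 78)**2 = (-8 - 78)**2 = (-86)**2 = 7396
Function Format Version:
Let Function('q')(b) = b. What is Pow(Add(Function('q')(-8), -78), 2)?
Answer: 7396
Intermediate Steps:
Pow(Add(Function('q')(-8), -78), 2) = Pow(Add(-8, -78), 2) = Pow(-86, 2) = 7396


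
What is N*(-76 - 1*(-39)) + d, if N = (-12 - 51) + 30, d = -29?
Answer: 1192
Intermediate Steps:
N = -33 (N = -63 + 30 = -33)
N*(-76 - 1*(-39)) + d = -33*(-76 - 1*(-39)) - 29 = -33*(-76 + 39) - 29 = -33*(-37) - 29 = 1221 - 29 = 1192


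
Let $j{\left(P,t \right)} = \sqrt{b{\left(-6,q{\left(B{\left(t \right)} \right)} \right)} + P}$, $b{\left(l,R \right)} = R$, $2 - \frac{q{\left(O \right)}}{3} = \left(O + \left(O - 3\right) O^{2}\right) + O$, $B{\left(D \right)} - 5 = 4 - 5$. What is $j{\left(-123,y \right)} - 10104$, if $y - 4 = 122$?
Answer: $-10104 + 3 i \sqrt{21} \approx -10104.0 + 13.748 i$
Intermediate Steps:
$B{\left(D \right)} = 4$ ($B{\left(D \right)} = 5 + \left(4 - 5\right) = 5 - 1 = 4$)
$y = 126$ ($y = 4 + 122 = 126$)
$q{\left(O \right)} = 6 - 6 O - 3 O^{2} \left(-3 + O\right)$ ($q{\left(O \right)} = 6 - 3 \left(\left(O + \left(O - 3\right) O^{2}\right) + O\right) = 6 - 3 \left(\left(O + \left(-3 + O\right) O^{2}\right) + O\right) = 6 - 3 \left(\left(O + O^{2} \left(-3 + O\right)\right) + O\right) = 6 - 3 \left(2 O + O^{2} \left(-3 + O\right)\right) = 6 - \left(6 O + 3 O^{2} \left(-3 + O\right)\right) = 6 - 6 O - 3 O^{2} \left(-3 + O\right)$)
$j{\left(P,t \right)} = \sqrt{-66 + P}$ ($j{\left(P,t \right)} = \sqrt{\left(6 - 24 - 3 \cdot 4^{3} + 9 \cdot 4^{2}\right) + P} = \sqrt{\left(6 - 24 - 192 + 9 \cdot 16\right) + P} = \sqrt{\left(6 - 24 - 192 + 144\right) + P} = \sqrt{-66 + P}$)
$j{\left(-123,y \right)} - 10104 = \sqrt{-66 - 123} - 10104 = \sqrt{-189} - 10104 = 3 i \sqrt{21} - 10104 = -10104 + 3 i \sqrt{21}$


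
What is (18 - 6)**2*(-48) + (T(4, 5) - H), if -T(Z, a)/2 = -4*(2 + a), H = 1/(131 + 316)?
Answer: -3064633/447 ≈ -6856.0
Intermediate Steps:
H = 1/447 ≈ 0.0022371
T(Z, a) = 16 + 8*a (T(Z, a) = -(-8)*(2 + a) = -2*(-8 - 4*a) = 16 + 8*a)
(18 - 6)**2*(-48) + (T(4, 5) - H) = (18 - 6)**2*(-48) + ((16 + 8*5) - 1*1/447) = 12**2*(-48) + ((16 + 40) - 1/447) = 144*(-48) + (56 - 1/447) = -6912 + 25031/447 = -3064633/447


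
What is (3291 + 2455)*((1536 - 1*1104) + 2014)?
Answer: 14054716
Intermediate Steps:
(3291 + 2455)*((1536 - 1*1104) + 2014) = 5746*((1536 - 1104) + 2014) = 5746*(432 + 2014) = 5746*2446 = 14054716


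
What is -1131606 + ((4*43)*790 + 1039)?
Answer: -994687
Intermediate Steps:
-1131606 + ((4*43)*790 + 1039) = -1131606 + (172*790 + 1039) = -1131606 + (135880 + 1039) = -1131606 + 136919 = -994687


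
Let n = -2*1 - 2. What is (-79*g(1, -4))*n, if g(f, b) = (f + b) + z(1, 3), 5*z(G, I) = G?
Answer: -4424/5 ≈ -884.80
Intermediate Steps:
z(G, I) = G/5
n = -4 (n = -2 - 2 = -4)
g(f, b) = 1/5 + b + f (g(f, b) = (f + b) + (1/5)*1 = (b + f) + 1/5 = 1/5 + b + f)
(-79*g(1, -4))*n = -79*(1/5 - 4 + 1)*(-4) = -79*(-14/5)*(-4) = (1106/5)*(-4) = -4424/5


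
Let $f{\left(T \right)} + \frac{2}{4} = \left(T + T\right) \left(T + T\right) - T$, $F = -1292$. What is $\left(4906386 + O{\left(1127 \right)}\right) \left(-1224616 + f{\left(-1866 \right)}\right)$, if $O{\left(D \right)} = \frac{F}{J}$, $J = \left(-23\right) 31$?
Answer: $\frac{1932416550924195}{31} \approx 6.2336 \cdot 10^{13}$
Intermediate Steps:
$J = -713$
$O{\left(D \right)} = \frac{1292}{713}$ ($O{\left(D \right)} = - \frac{1292}{-713} = \left(-1292\right) \left(- \frac{1}{713}\right) = \frac{1292}{713}$)
$f{\left(T \right)} = - \frac{1}{2} - T + 4 T^{2}$ ($f{\left(T \right)} = - \frac{1}{2} - \left(T - \left(T + T\right) \left(T + T\right)\right) = - \frac{1}{2} - \left(T - 2 T 2 T\right) = - \frac{1}{2} + \left(4 T^{2} - T\right) = - \frac{1}{2} + \left(- T + 4 T^{2}\right) = - \frac{1}{2} - T + 4 T^{2}$)
$\left(4906386 + O{\left(1127 \right)}\right) \left(-1224616 + f{\left(-1866 \right)}\right) = \left(4906386 + \frac{1292}{713}\right) \left(-1224616 - \left(- \frac{3731}{2} - 13927824\right)\right) = \frac{3498254510 \left(-1224616 + \left(- \frac{1}{2} + 1866 + 4 \cdot 3481956\right)\right)}{713} = \frac{3498254510 \left(-1224616 + \left(- \frac{1}{2} + 1866 + 13927824\right)\right)}{713} = \frac{3498254510 \left(-1224616 + \frac{27859379}{2}\right)}{713} = \frac{3498254510}{713} \cdot \frac{25410147}{2} = \frac{1932416550924195}{31}$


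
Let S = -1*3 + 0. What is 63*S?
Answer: -189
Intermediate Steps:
S = -3 (S = -3 + 0 = -3)
63*S = 63*(-3) = -189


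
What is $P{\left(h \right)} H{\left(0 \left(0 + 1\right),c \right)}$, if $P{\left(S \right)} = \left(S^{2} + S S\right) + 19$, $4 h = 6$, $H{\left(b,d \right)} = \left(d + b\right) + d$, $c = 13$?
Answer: $611$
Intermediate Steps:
$H{\left(b,d \right)} = b + 2 d$ ($H{\left(b,d \right)} = \left(b + d\right) + d = b + 2 d$)
$h = \frac{3}{2}$ ($h = \frac{1}{4} \cdot 6 = \frac{3}{2} \approx 1.5$)
$P{\left(S \right)} = 19 + 2 S^{2}$ ($P{\left(S \right)} = \left(S^{2} + S^{2}\right) + 19 = 2 S^{2} + 19 = 19 + 2 S^{2}$)
$P{\left(h \right)} H{\left(0 \left(0 + 1\right),c \right)} = \left(19 + 2 \left(\frac{3}{2}\right)^{2}\right) \left(0 \left(0 + 1\right) + 2 \cdot 13\right) = \left(19 + 2 \cdot \frac{9}{4}\right) \left(0 \cdot 1 + 26\right) = \left(19 + \frac{9}{2}\right) \left(0 + 26\right) = \frac{47}{2} \cdot 26 = 611$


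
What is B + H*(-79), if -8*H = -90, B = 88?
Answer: -3203/4 ≈ -800.75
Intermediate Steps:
H = 45/4 (H = -⅛*(-90) = 45/4 ≈ 11.250)
B + H*(-79) = 88 + (45/4)*(-79) = 88 - 3555/4 = -3203/4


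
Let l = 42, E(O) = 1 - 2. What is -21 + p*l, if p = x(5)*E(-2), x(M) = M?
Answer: -231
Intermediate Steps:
E(O) = -1
p = -5 (p = 5*(-1) = -5)
-21 + p*l = -21 - 5*42 = -21 - 210 = -231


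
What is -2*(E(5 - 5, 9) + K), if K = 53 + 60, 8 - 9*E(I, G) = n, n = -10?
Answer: -230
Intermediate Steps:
E(I, G) = 2 (E(I, G) = 8/9 - ⅑*(-10) = 8/9 + 10/9 = 2)
K = 113
-2*(E(5 - 5, 9) + K) = -2*(2 + 113) = -2*115 = -230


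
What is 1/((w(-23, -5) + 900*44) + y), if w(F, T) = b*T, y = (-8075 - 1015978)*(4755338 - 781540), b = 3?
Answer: -1/4069379723709 ≈ -2.4574e-13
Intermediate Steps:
y = -4069379763294 (y = -1024053*3973798 = -4069379763294)
w(F, T) = 3*T
1/((w(-23, -5) + 900*44) + y) = 1/((3*(-5) + 900*44) - 4069379763294) = 1/((-15 + 39600) - 4069379763294) = 1/(39585 - 4069379763294) = 1/(-4069379723709) = -1/4069379723709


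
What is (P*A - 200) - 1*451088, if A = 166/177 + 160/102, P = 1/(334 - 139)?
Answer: -29421720322/65195 ≈ -4.5129e+5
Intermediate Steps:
P = 1/195 ≈ 0.0051282
A = 2514/1003 (A = 166*(1/177) + 160*(1/102) = 166/177 + 80/51 = 2514/1003 ≈ 2.5065)
(P*A - 200) - 1*451088 = ((1/195)*(2514/1003) - 200) - 1*451088 = (838/65195 - 200) - 451088 = -13038162/65195 - 451088 = -29421720322/65195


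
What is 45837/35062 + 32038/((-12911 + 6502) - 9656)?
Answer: -386944951/563271030 ≈ -0.68696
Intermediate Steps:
45837/35062 + 32038/((-12911 + 6502) - 9656) = 45837*(1/35062) + 32038/(-6409 - 9656) = 45837/35062 + 32038/(-16065) = 45837/35062 + 32038*(-1/16065) = 45837/35062 - 32038/16065 = -386944951/563271030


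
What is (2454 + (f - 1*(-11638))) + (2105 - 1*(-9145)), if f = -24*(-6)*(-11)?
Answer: 23758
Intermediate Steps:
f = -1584 (f = 144*(-11) = -1584)
(2454 + (f - 1*(-11638))) + (2105 - 1*(-9145)) = (2454 + (-1584 - 1*(-11638))) + (2105 - 1*(-9145)) = (2454 + (-1584 + 11638)) + (2105 + 9145) = (2454 + 10054) + 11250 = 12508 + 11250 = 23758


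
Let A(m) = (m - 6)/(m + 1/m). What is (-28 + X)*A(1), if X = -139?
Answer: 835/2 ≈ 417.50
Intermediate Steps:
A(m) = (-6 + m)/(m + 1/m)
(-28 + X)*A(1) = (-28 - 139)*(1*(-6 + 1)/(1 + 1²)) = -167*(-5)/(1 + 1) = -167*(-5)/2 = -167*(-5/2) = 835/2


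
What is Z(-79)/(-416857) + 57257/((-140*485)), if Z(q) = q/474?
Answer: -10229129971/12130538700 ≈ -0.84325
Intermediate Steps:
Z(q) = q/474 (Z(q) = q*(1/474) = q/474)
Z(-79)/(-416857) + 57257/((-140*485)) = ((1/474)*(-79))/(-416857) + 57257/((-140*485)) = -1/6*(-1/416857) + 57257/(-67900) = 1/2501142 + 57257*(-1/67900) = 1/2501142 - 57257/67900 = -10229129971/12130538700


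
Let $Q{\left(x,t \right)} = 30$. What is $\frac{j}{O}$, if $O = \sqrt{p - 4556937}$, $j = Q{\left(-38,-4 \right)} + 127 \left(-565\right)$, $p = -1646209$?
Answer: $\frac{71725 i \sqrt{6203146}}{6203146} \approx 28.798 i$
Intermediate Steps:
$j = -71725$ ($j = 30 + 127 \left(-565\right) = 30 - 71755 = -71725$)
$O = i \sqrt{6203146}$ ($O = \sqrt{-1646209 - 4556937} = \sqrt{-6203146} = i \sqrt{6203146} \approx 2490.6 i$)
$\frac{j}{O} = - \frac{71725}{i \sqrt{6203146}} = - 71725 \left(- \frac{i \sqrt{6203146}}{6203146}\right) = \frac{71725 i \sqrt{6203146}}{6203146}$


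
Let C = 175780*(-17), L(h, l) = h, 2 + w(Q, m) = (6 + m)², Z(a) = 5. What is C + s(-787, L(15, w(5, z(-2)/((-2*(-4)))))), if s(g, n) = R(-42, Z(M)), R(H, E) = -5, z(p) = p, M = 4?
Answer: -2988265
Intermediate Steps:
w(Q, m) = -2 + (6 + m)²
s(g, n) = -5
C = -2988260
C + s(-787, L(15, w(5, z(-2)/((-2*(-4)))))) = -2988260 - 5 = -2988265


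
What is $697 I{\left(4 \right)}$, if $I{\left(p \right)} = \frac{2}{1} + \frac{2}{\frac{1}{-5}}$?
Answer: $-5576$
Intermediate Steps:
$I{\left(p \right)} = -8$ ($I{\left(p \right)} = 2 \cdot 1 + \frac{2}{- \frac{1}{5}} = 2 + 2 \left(-5\right) = 2 - 10 = -8$)
$697 I{\left(4 \right)} = 697 \left(-8\right) = -5576$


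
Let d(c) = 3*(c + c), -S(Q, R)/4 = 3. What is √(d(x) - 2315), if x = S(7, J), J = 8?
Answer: I*√2387 ≈ 48.857*I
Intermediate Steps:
S(Q, R) = -12 (S(Q, R) = -4*3 = -12)
x = -12
d(c) = 6*c (d(c) = 3*(2*c) = 6*c)
√(d(x) - 2315) = √(6*(-12) - 2315) = √(-72 - 2315) = √(-2387) = I*√2387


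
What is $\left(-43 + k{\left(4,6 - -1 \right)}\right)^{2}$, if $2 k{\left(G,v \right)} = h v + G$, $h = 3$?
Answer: $\frac{3721}{4} \approx 930.25$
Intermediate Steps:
$k{\left(G,v \right)} = \frac{G}{2} + \frac{3 v}{2}$ ($k{\left(G,v \right)} = \frac{3 v + G}{2} = \frac{G + 3 v}{2} = \frac{G}{2} + \frac{3 v}{2}$)
$\left(-43 + k{\left(4,6 - -1 \right)}\right)^{2} = \left(-43 + \left(\frac{1}{2} \cdot 4 + \frac{3 \left(6 - -1\right)}{2}\right)\right)^{2} = \left(-43 + \left(2 + \frac{3 \left(6 + 1\right)}{2}\right)\right)^{2} = \left(-43 + \left(2 + \frac{3}{2} \cdot 7\right)\right)^{2} = \left(-43 + \left(2 + \frac{21}{2}\right)\right)^{2} = \left(-43 + \frac{25}{2}\right)^{2} = \left(- \frac{61}{2}\right)^{2} = \frac{3721}{4}$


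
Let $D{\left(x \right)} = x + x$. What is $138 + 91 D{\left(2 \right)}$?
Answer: $502$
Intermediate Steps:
$D{\left(x \right)} = 2 x$
$138 + 91 D{\left(2 \right)} = 138 + 91 \cdot 2 \cdot 2 = 138 + 91 \cdot 4 = 138 + 364 = 502$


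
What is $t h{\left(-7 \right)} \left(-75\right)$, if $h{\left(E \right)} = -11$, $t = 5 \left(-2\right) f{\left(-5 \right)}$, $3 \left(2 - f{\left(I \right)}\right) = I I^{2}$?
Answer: $-360250$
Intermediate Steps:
$f{\left(I \right)} = 2 - \frac{I^{3}}{3}$ ($f{\left(I \right)} = 2 - \frac{I I^{2}}{3} = 2 - \frac{I^{3}}{3}$)
$t = - \frac{1310}{3}$ ($t = 5 \left(-2\right) \left(2 - \frac{\left(-5\right)^{3}}{3}\right) = - 10 \left(2 - - \frac{125}{3}\right) = - 10 \left(2 + \frac{125}{3}\right) = \left(-10\right) \frac{131}{3} = - \frac{1310}{3} \approx -436.67$)
$t h{\left(-7 \right)} \left(-75\right) = \left(- \frac{1310}{3}\right) \left(-11\right) \left(-75\right) = \frac{14410}{3} \left(-75\right) = -360250$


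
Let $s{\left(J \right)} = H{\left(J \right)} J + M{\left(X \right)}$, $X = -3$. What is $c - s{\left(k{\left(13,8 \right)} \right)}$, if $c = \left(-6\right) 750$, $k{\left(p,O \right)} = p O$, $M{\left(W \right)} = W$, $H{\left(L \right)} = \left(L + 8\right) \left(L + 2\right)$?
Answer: $-1239185$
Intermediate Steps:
$H{\left(L \right)} = \left(2 + L\right) \left(8 + L\right)$ ($H{\left(L \right)} = \left(8 + L\right) \left(2 + L\right) = \left(2 + L\right) \left(8 + L\right)$)
$k{\left(p,O \right)} = O p$
$c = -4500$
$s{\left(J \right)} = -3 + J \left(16 + J^{2} + 10 J\right)$ ($s{\left(J \right)} = \left(16 + J^{2} + 10 J\right) J - 3 = J \left(16 + J^{2} + 10 J\right) - 3 = -3 + J \left(16 + J^{2} + 10 J\right)$)
$c - s{\left(k{\left(13,8 \right)} \right)} = -4500 - \left(-3 + 8 \cdot 13 \left(16 + \left(8 \cdot 13\right)^{2} + 10 \cdot 8 \cdot 13\right)\right) = -4500 - \left(-3 + 104 \left(16 + 104^{2} + 10 \cdot 104\right)\right) = -4500 - \left(-3 + 104 \left(16 + 10816 + 1040\right)\right) = -4500 - \left(-3 + 104 \cdot 11872\right) = -4500 - \left(-3 + 1234688\right) = -4500 - 1234685 = -1239185$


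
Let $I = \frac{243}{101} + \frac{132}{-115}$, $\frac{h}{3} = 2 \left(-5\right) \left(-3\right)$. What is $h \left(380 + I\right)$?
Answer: $\frac{79709634}{2323} \approx 34313.0$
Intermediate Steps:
$h = 90$ ($h = 3 \cdot 2 \left(-5\right) \left(-3\right) = 3 \left(\left(-10\right) \left(-3\right)\right) = 3 \cdot 30 = 90$)
$I = \frac{14613}{11615}$ ($I = 243 \cdot \frac{1}{101} + 132 \left(- \frac{1}{115}\right) = \frac{243}{101} - \frac{132}{115} = \frac{14613}{11615} \approx 1.2581$)
$h \left(380 + I\right) = 90 \left(380 + \frac{14613}{11615}\right) = 90 \cdot \frac{4428313}{11615} = \frac{79709634}{2323}$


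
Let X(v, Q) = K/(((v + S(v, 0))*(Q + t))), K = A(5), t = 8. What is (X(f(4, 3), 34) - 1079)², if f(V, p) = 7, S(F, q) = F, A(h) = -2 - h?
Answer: 8215065769/7056 ≈ 1.1643e+6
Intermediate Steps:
K = -7 (K = -2 - 1*5 = -2 - 5 = -7)
X(v, Q) = -7/(2*v*(8 + Q)) (X(v, Q) = -7*1/((Q + 8)*(v + v)) = -7*1/(2*v*(8 + Q)) = -7/(2*v*(8 + Q)))
(X(f(4, 3), 34) - 1079)² = (-7/2/(7*(8 + 34)) - 1079)² = (-7/2*⅐/42 - 1079)² = (-7/2*⅐*1/42 - 1079)² = (-1/84 - 1079)² = (-90637/84)² = 8215065769/7056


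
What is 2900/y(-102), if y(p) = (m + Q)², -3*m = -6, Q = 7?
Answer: 2900/81 ≈ 35.802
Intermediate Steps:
m = 2 (m = -⅓*(-6) = 2)
y(p) = 81 (y(p) = (2 + 7)² = 9² = 81)
2900/y(-102) = 2900/81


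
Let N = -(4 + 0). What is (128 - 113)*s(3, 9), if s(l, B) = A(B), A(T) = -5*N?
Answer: 300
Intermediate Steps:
N = -4 (N = -1*4 = -4)
A(T) = 20 (A(T) = -5*(-4) = 20)
s(l, B) = 20
(128 - 113)*s(3, 9) = (128 - 113)*20 = 15*20 = 300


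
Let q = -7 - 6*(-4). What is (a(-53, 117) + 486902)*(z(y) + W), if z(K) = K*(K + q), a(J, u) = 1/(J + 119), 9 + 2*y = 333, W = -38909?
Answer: -28954115233/6 ≈ -4.8257e+9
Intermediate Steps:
y = 162 (y = -9/2 + (1/2)*333 = -9/2 + 333/2 = 162)
q = 17 (q = -7 + 24 = 17)
a(J, u) = 1/(119 + J)
z(K) = K*(17 + K) (z(K) = K*(K + 17) = K*(17 + K))
(a(-53, 117) + 486902)*(z(y) + W) = (1/(119 - 53) + 486902)*(162*(17 + 162) - 38909) = (1/66 + 486902)*(162*179 - 38909) = (1/66 + 486902)*(28998 - 38909) = (32135533/66)*(-9911) = -28954115233/6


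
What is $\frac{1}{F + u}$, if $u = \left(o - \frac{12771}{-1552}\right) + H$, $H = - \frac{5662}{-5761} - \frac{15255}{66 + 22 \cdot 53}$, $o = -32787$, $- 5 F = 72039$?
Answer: $- \frac{30734935}{1450626563213} \approx -2.1187 \cdot 10^{-5}$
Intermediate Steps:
$F = - \frac{72039}{5}$ ($F = \left(- \frac{1}{5}\right) 72039 = - \frac{72039}{5} \approx -14408.0$)
$H = - \frac{11558353}{1013936}$ ($H = \left(-5662\right) \left(- \frac{1}{5761}\right) - \frac{15255}{66 + 1166} = \frac{5662}{5761} - \frac{15255}{1232} = - \frac{11558353}{1013936} \approx -11.399$)
$u = - \frac{201560753344}{6146987}$ ($u = \left(-32787 - \frac{12771}{-1552}\right) - \frac{11558353}{1013936} = \left(-32787 - - \frac{12771}{1552}\right) - \frac{11558353}{1013936} = \left(-32787 + \frac{12771}{1552}\right) - \frac{11558353}{1013936} = - \frac{50872653}{1552} - \frac{11558353}{1013936} = - \frac{201560753344}{6146987} \approx -32790.0$)
$\frac{1}{F + u} = \frac{1}{- \frac{72039}{5} - \frac{201560753344}{6146987}} = \frac{1}{- \frac{1450626563213}{30734935}} = - \frac{30734935}{1450626563213}$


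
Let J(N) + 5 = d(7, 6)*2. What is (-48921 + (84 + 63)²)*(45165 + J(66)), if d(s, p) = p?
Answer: -1233737664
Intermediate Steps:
J(N) = 7 (J(N) = -5 + 6*2 = -5 + 12 = 7)
(-48921 + (84 + 63)²)*(45165 + J(66)) = (-48921 + (84 + 63)²)*(45165 + 7) = (-48921 + 147²)*45172 = (-48921 + 21609)*45172 = -27312*45172 = -1233737664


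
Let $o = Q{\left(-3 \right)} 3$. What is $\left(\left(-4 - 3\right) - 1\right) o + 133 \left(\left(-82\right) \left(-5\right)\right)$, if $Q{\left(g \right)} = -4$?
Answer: $54626$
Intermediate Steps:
$o = -12$ ($o = \left(-4\right) 3 = -12$)
$\left(\left(-4 - 3\right) - 1\right) o + 133 \left(\left(-82\right) \left(-5\right)\right) = \left(\left(-4 - 3\right) - 1\right) \left(-12\right) + 133 \left(\left(-82\right) \left(-5\right)\right) = \left(\left(-4 - 3\right) - 1\right) \left(-12\right) + 133 \cdot 410 = \left(-7 - 1\right) \left(-12\right) + 54530 = \left(-8\right) \left(-12\right) + 54530 = 96 + 54530 = 54626$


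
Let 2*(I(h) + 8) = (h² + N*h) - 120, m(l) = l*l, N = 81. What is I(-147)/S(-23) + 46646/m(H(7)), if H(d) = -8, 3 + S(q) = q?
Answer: 226671/416 ≈ 544.88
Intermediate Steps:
S(q) = -3 + q
m(l) = l²
I(h) = -68 + h²/2 + 81*h/2 (I(h) = -8 + ((h² + 81*h) - 120)/2 = -8 + (-120 + h² + 81*h)/2 = -8 + (-60 + h²/2 + 81*h/2) = -68 + h²/2 + 81*h/2)
I(-147)/S(-23) + 46646/m(H(7)) = (-68 + (½)*(-147)² + (81/2)*(-147))/(-3 - 23) + 46646/((-8)²) = (-68 + (½)*21609 - 11907/2)/(-26) + 46646/64 = (-68 + 21609/2 - 11907/2)*(-1/26) + 46646*(1/64) = 4783*(-1/26) + 23323/32 = -4783/26 + 23323/32 = 226671/416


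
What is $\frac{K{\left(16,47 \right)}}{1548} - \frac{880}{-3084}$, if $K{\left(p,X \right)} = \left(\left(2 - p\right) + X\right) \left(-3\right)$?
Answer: $\frac{29359}{132612} \approx 0.22139$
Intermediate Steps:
$K{\left(p,X \right)} = -6 - 3 X + 3 p$ ($K{\left(p,X \right)} = \left(2 + X - p\right) \left(-3\right) = -6 - 3 X + 3 p$)
$\frac{K{\left(16,47 \right)}}{1548} - \frac{880}{-3084} = \frac{-6 - 141 + 3 \cdot 16}{1548} - \frac{880}{-3084} = \left(-6 - 141 + 48\right) \frac{1}{1548} - - \frac{220}{771} = \left(-99\right) \frac{1}{1548} + \frac{220}{771} = - \frac{11}{172} + \frac{220}{771} = \frac{29359}{132612}$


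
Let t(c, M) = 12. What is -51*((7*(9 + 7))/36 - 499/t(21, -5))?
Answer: 23545/12 ≈ 1962.1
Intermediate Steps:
-51*((7*(9 + 7))/36 - 499/t(21, -5)) = -51*((7*(9 + 7))/36 - 499/12) = -51*((7*16)*(1/36) - 499*1/12) = -51*(112*(1/36) - 499/12) = -51*(28/9 - 499/12) = -51*(-1385/36) = 23545/12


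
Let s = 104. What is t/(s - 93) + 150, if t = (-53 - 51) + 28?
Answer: 1574/11 ≈ 143.09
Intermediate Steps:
t = -76 (t = -104 + 28 = -76)
t/(s - 93) + 150 = -76/(104 - 93) + 150 = -76/11 + 150 = 1574/11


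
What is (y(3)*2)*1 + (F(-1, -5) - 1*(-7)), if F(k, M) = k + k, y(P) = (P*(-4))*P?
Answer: -67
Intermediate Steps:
y(P) = -4*P**2 (y(P) = (-4*P)*P = -4*P**2)
F(k, M) = 2*k
(y(3)*2)*1 + (F(-1, -5) - 1*(-7)) = (-4*3**2*2)*1 + (2*(-1) - 1*(-7)) = (-4*9*2)*1 + (-2 + 7) = -36*2*1 + 5 = -72*1 + 5 = -72 + 5 = -67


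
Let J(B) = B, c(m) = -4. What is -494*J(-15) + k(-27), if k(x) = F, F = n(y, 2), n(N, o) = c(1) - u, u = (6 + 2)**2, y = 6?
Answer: 7342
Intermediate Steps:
u = 64 (u = 8**2 = 64)
n(N, o) = -68 (n(N, o) = -4 - 1*64 = -4 - 64 = -68)
F = -68
k(x) = -68
-494*J(-15) + k(-27) = -494*(-15) - 68 = 7410 - 68 = 7342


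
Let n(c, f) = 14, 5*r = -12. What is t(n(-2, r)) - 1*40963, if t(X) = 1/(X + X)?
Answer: -1146963/28 ≈ -40963.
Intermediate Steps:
r = -12/5 (r = (1/5)*(-12) = -12/5 ≈ -2.4000)
t(X) = 1/(2*X)
t(n(-2, r)) - 1*40963 = (1/2)/14 - 1*40963 = (1/2)*(1/14) - 40963 = 1/28 - 40963 = -1146963/28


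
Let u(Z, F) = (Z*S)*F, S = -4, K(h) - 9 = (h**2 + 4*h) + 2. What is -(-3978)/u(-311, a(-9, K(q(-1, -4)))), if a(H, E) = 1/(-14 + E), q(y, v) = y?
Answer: -5967/311 ≈ -19.186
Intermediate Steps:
K(h) = 11 + h**2 + 4*h (K(h) = 9 + ((h**2 + 4*h) + 2) = 9 + (2 + h**2 + 4*h) = 11 + h**2 + 4*h)
u(Z, F) = -4*F*Z (u(Z, F) = (Z*(-4))*F = (-4*Z)*F = -4*F*Z)
-(-3978)/u(-311, a(-9, K(q(-1, -4)))) = -(-3978)/((-4*(-311)/(-14 + (11 + (-1)**2 + 4*(-1))))) = -(-3978)/((-4*(-311)/(-14 + (11 + 1 - 4)))) = -(-3978)/((-4*(-311)/(-14 + 8))) = -(-3978)/((-4*(-311)/(-6))) = -(-3978)/((-4*(-1/6)*(-311))) = -(-3978)/(-622/3) = -(-3978)*(-3)/622 = -1*5967/311 = -5967/311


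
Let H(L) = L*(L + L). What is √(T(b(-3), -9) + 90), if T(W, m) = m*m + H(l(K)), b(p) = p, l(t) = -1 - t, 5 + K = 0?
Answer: √203 ≈ 14.248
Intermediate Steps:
K = -5 (K = -5 + 0 = -5)
H(L) = 2*L² (H(L) = L*(2*L) = 2*L²)
T(W, m) = 32 + m² (T(W, m) = m*m + 2*(-1 - 1*(-5))² = m² + 2*(-1 + 5)² = m² + 2*4² = m² + 2*16 = m² + 32 = 32 + m²)
√(T(b(-3), -9) + 90) = √((32 + (-9)²) + 90) = √((32 + 81) + 90) = √(113 + 90) = √203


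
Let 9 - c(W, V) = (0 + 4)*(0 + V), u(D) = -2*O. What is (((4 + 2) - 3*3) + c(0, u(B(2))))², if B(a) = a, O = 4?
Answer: 1444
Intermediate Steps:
u(D) = -8 (u(D) = -2*4 = -8)
c(W, V) = 9 - 4*V (c(W, V) = 9 - (0 + 4)*(0 + V) = 9 - 4*V)
(((4 + 2) - 3*3) + c(0, u(B(2))))² = (((4 + 2) - 3*3) + (9 - 4*(-8)))² = ((6 - 9) + (9 + 32))² = (-3 + 41)² = 38² = 1444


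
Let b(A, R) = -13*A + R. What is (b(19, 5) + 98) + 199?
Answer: 55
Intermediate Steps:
b(A, R) = R - 13*A
(b(19, 5) + 98) + 199 = ((5 - 13*19) + 98) + 199 = ((5 - 247) + 98) + 199 = (-242 + 98) + 199 = -144 + 199 = 55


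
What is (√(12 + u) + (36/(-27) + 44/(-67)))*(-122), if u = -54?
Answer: 48800/201 - 122*I*√42 ≈ 242.79 - 790.65*I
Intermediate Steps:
(√(12 + u) + (36/(-27) + 44/(-67)))*(-122) = (√(12 - 54) + (36/(-27) + 44/(-67)))*(-122) = (√(-42) + (36*(-1/27) + 44*(-1/67)))*(-122) = (I*√42 + (-4/3 - 44/67))*(-122) = (I*√42 - 400/201)*(-122) = (-400/201 + I*√42)*(-122) = 48800/201 - 122*I*√42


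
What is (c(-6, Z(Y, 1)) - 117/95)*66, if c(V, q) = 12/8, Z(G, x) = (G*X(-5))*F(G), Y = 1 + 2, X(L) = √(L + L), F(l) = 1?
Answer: 1683/95 ≈ 17.716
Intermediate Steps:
X(L) = √2*√L (X(L) = √(2*L) = √2*√L)
Y = 3
Z(G, x) = I*G*√10 (Z(G, x) = (G*(√2*√(-5)))*1 = (G*(√2*(I*√5)))*1 = (G*(I*√10))*1 = (I*G*√10)*1 = I*G*√10)
c(V, q) = 3/2 (c(V, q) = 12*(⅛) = 3/2)
(c(-6, Z(Y, 1)) - 117/95)*66 = (3/2 - 117/95)*66 = (51/190)*66 = 1683/95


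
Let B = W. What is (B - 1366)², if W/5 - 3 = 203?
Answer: 112896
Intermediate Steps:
W = 1030 (W = 15 + 5*203 = 15 + 1015 = 1030)
B = 1030
(B - 1366)² = (1030 - 1366)² = (-336)² = 112896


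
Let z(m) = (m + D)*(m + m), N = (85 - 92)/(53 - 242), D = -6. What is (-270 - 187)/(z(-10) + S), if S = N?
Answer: -12339/8641 ≈ -1.4280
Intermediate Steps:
N = 1/27 (N = -7/(-189) = -7*(-1/189) = 1/27 ≈ 0.037037)
z(m) = 2*m*(-6 + m) (z(m) = (m - 6)*(m + m) = (-6 + m)*(2*m) = 2*m*(-6 + m))
S = 1/27 ≈ 0.037037
(-270 - 187)/(z(-10) + S) = (-270 - 187)/(2*(-10)*(-6 - 10) + 1/27) = -457/(2*(-10)*(-16) + 1/27) = -457/(320 + 1/27) = -457/8641/27 = -457*27/8641 = -12339/8641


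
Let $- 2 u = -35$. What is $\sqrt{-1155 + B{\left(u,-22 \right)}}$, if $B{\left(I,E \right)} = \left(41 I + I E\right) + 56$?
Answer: $\frac{i \sqrt{3066}}{2} \approx 27.686 i$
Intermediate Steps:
$u = \frac{35}{2}$ ($u = \left(- \frac{1}{2}\right) \left(-35\right) = \frac{35}{2} \approx 17.5$)
$B{\left(I,E \right)} = 56 + 41 I + E I$ ($B{\left(I,E \right)} = \left(41 I + E I\right) + 56 = 56 + 41 I + E I$)
$\sqrt{-1155 + B{\left(u,-22 \right)}} = \sqrt{-1155 + \left(56 + 41 \cdot \frac{35}{2} - 385\right)} = \sqrt{-1155 + \left(56 + \frac{1435}{2} - 385\right)} = \sqrt{-1155 + \frac{777}{2}} = \sqrt{- \frac{1533}{2}} = \frac{i \sqrt{3066}}{2}$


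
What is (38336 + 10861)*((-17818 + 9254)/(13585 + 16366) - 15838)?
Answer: -23337703980894/29951 ≈ -7.7920e+8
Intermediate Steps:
(38336 + 10861)*((-17818 + 9254)/(13585 + 16366) - 15838) = 49197*(-8564/29951 - 15838) = 49197*(-474372502/29951) = -23337703980894/29951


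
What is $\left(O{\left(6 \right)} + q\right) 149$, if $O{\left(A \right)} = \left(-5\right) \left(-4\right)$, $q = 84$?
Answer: $15496$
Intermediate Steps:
$O{\left(A \right)} = 20$
$\left(O{\left(6 \right)} + q\right) 149 = \left(20 + 84\right) 149 = 104 \cdot 149 = 15496$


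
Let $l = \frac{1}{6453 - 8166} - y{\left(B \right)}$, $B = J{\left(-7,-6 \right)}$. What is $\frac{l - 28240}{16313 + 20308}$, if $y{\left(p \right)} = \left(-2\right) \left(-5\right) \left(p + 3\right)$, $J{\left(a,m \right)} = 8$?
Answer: $- \frac{48563551}{62731773} \approx -0.77415$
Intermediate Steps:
$B = 8$
$y{\left(p \right)} = 30 + 10 p$ ($y{\left(p \right)} = 10 \left(3 + p\right) = 30 + 10 p$)
$l = - \frac{188431}{1713}$ ($l = \frac{1}{6453 - 8166} - \left(30 + 10 \cdot 8\right) = \frac{1}{-1713} - \left(30 + 80\right) = - \frac{1}{1713} - 110 = - \frac{188431}{1713} \approx -110.0$)
$\frac{l - 28240}{16313 + 20308} = \frac{- \frac{188431}{1713} - 28240}{16313 + 20308} = - \frac{48563551}{1713 \cdot 36621} = \left(- \frac{48563551}{1713}\right) \frac{1}{36621} = - \frac{48563551}{62731773}$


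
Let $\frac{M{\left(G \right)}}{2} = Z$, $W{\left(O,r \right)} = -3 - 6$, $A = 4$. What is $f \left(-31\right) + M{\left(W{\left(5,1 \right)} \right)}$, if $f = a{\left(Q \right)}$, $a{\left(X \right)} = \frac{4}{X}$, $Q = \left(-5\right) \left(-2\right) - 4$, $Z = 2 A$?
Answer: $- \frac{14}{3} \approx -4.6667$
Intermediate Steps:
$W{\left(O,r \right)} = -9$ ($W{\left(O,r \right)} = -3 - 6 = -9$)
$Z = 8$ ($Z = 2 \cdot 4 = 8$)
$Q = 6$ ($Q = 10 - 4 = 6$)
$M{\left(G \right)} = 16$ ($M{\left(G \right)} = 2 \cdot 8 = 16$)
$f = \frac{2}{3}$ ($f = \frac{4}{6} = 4 \cdot \frac{1}{6} = \frac{2}{3} \approx 0.66667$)
$f \left(-31\right) + M{\left(W{\left(5,1 \right)} \right)} = \frac{2}{3} \left(-31\right) + 16 = - \frac{62}{3} + 16 = - \frac{14}{3}$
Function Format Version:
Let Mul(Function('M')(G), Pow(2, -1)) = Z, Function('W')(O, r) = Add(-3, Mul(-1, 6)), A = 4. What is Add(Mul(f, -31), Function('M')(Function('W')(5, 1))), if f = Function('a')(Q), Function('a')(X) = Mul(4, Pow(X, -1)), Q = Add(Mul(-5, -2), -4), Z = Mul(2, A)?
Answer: Rational(-14, 3) ≈ -4.6667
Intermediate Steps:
Function('W')(O, r) = -9 (Function('W')(O, r) = Add(-3, -6) = -9)
Z = 8 (Z = Mul(2, 4) = 8)
Q = 6 (Q = Add(10, -4) = 6)
Function('M')(G) = 16 (Function('M')(G) = Mul(2, 8) = 16)
f = Rational(2, 3) (f = Mul(4, Pow(6, -1)) = Mul(4, Rational(1, 6)) = Rational(2, 3) ≈ 0.66667)
Add(Mul(f, -31), Function('M')(Function('W')(5, 1))) = Add(Mul(Rational(2, 3), -31), 16) = Add(Rational(-62, 3), 16) = Rational(-14, 3)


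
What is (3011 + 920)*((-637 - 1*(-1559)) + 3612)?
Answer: 17823154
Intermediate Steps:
(3011 + 920)*((-637 - 1*(-1559)) + 3612) = 3931*((-637 + 1559) + 3612) = 3931*(922 + 3612) = 3931*4534 = 17823154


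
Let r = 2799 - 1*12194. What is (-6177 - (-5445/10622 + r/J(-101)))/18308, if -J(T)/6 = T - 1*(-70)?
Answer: -756440189/2260685571 ≈ -0.33461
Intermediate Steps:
J(T) = -420 - 6*T (J(T) = -6*(T - 1*(-70)) = -6*(T + 70) = -6*(70 + T) = -420 - 6*T)
r = -9395 (r = 2799 - 12194 = -9395)
(-6177 - (-5445/10622 + r/J(-101)))/18308 = (-6177 - (-5445/10622 - 9395/(-420 - 6*(-101))))/18308 = (-6177 - (-5445*1/10622 - 9395/(-420 + 606)))*(1/18308) = (-6177 - (-5445/10622 - 9395/186))*(1/18308) = (-6177 - 1*(-25201615/493923))*(1/18308) = (-6177 + 25201615/493923)*(1/18308) = -3025760756/493923*1/18308 = -756440189/2260685571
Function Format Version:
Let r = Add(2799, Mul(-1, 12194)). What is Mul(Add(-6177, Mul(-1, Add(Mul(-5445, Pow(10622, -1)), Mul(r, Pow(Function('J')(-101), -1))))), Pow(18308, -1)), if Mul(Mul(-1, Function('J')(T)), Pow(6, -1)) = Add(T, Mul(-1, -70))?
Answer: Rational(-756440189, 2260685571) ≈ -0.33461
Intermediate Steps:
Function('J')(T) = Add(-420, Mul(-6, T)) (Function('J')(T) = Mul(-6, Add(T, Mul(-1, -70))) = Mul(-6, Add(T, 70)) = Mul(-6, Add(70, T)) = Add(-420, Mul(-6, T)))
r = -9395 (r = Add(2799, -12194) = -9395)
Mul(Add(-6177, Mul(-1, Add(Mul(-5445, Pow(10622, -1)), Mul(r, Pow(Function('J')(-101), -1))))), Pow(18308, -1)) = Mul(Add(-6177, Mul(-1, Add(Mul(-5445, Pow(10622, -1)), Mul(-9395, Pow(Add(-420, Mul(-6, -101)), -1))))), Pow(18308, -1)) = Mul(Add(-6177, Mul(-1, Add(Mul(-5445, Rational(1, 10622)), Mul(-9395, Pow(Add(-420, 606), -1))))), Rational(1, 18308)) = Mul(Add(-6177, Mul(-1, Add(Rational(-5445, 10622), Mul(-9395, Pow(186, -1))))), Rational(1, 18308)) = Mul(Add(-6177, Mul(-1, Add(Rational(-5445, 10622), Mul(-9395, Rational(1, 186))))), Rational(1, 18308)) = Mul(Add(-6177, Mul(-1, Add(Rational(-5445, 10622), Rational(-9395, 186)))), Rational(1, 18308)) = Mul(Add(-6177, Mul(-1, Rational(-25201615, 493923))), Rational(1, 18308)) = Mul(Add(-6177, Rational(25201615, 493923)), Rational(1, 18308)) = Mul(Rational(-3025760756, 493923), Rational(1, 18308)) = Rational(-756440189, 2260685571)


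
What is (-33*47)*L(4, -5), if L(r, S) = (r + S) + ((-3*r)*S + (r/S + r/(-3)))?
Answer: -441001/5 ≈ -88200.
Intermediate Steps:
L(r, S) = S + 2*r/3 + r/S - 3*S*r (L(r, S) = (S + r) + (-3*S*r + (r/S + r*(-1/3))) = (S + r) + (-3*S*r + (r/S - r/3)) = (S + r) + (-3*S*r + (-r/3 + r/S)) = (S + r) + (-r/3 + r/S - 3*S*r) = S + 2*r/3 + r/S - 3*S*r)
(-33*47)*L(4, -5) = (-33*47)*(-5 + (2/3)*4 + 4/(-5) - 3*(-5)*4) = -1551*(-5 + 8/3 + 4*(-1/5) + 60) = -1551*(-5 + 8/3 - 4/5 + 60) = -1551*853/15 = -441001/5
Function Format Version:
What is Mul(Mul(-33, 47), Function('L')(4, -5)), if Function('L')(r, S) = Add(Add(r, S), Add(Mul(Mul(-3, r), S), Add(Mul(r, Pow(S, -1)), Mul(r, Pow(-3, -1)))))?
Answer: Rational(-441001, 5) ≈ -88200.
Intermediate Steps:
Function('L')(r, S) = Add(S, Mul(Rational(2, 3), r), Mul(r, Pow(S, -1)), Mul(-3, S, r)) (Function('L')(r, S) = Add(Add(S, r), Add(Mul(-3, S, r), Add(Mul(r, Pow(S, -1)), Mul(r, Rational(-1, 3))))) = Add(Add(S, r), Add(Mul(-3, S, r), Add(Mul(r, Pow(S, -1)), Mul(Rational(-1, 3), r)))) = Add(Add(S, r), Add(Mul(-3, S, r), Add(Mul(Rational(-1, 3), r), Mul(r, Pow(S, -1))))) = Add(Add(S, r), Add(Mul(Rational(-1, 3), r), Mul(r, Pow(S, -1)), Mul(-3, S, r))) = Add(S, Mul(Rational(2, 3), r), Mul(r, Pow(S, -1)), Mul(-3, S, r)))
Mul(Mul(-33, 47), Function('L')(4, -5)) = Mul(Mul(-33, 47), Add(-5, Mul(Rational(2, 3), 4), Mul(4, Pow(-5, -1)), Mul(-3, -5, 4))) = Mul(-1551, Add(-5, Rational(8, 3), Mul(4, Rational(-1, 5)), 60)) = Mul(-1551, Add(-5, Rational(8, 3), Rational(-4, 5), 60)) = Mul(-1551, Rational(853, 15)) = Rational(-441001, 5)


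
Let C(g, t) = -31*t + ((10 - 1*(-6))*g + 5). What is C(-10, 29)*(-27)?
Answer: 28458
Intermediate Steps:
C(g, t) = 5 - 31*t + 16*g (C(g, t) = -31*t + ((10 + 6)*g + 5) = -31*t + (16*g + 5) = -31*t + (5 + 16*g) = 5 - 31*t + 16*g)
C(-10, 29)*(-27) = (5 - 31*29 + 16*(-10))*(-27) = (5 - 899 - 160)*(-27) = -1054*(-27) = 28458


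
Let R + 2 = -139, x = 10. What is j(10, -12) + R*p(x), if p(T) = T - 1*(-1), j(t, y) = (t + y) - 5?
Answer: -1558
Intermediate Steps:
R = -141 (R = -2 - 139 = -141)
j(t, y) = -5 + t + y
p(T) = 1 + T (p(T) = T + 1 = 1 + T)
j(10, -12) + R*p(x) = (-5 + 10 - 12) - 141*(1 + 10) = -7 - 141*11 = -7 - 1551 = -1558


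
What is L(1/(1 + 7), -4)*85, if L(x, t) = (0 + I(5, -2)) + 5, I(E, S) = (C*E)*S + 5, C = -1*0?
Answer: 850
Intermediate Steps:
C = 0
I(E, S) = 5 (I(E, S) = (0*E)*S + 5 = 0*S + 5 = 0 + 5 = 5)
L(x, t) = 10 (L(x, t) = (0 + 5) + 5 = 5 + 5 = 10)
L(1/(1 + 7), -4)*85 = 10*85 = 850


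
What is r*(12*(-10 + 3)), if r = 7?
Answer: -588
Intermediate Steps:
r*(12*(-10 + 3)) = 7*(12*(-10 + 3)) = 7*(12*(-7)) = 7*(-84) = -588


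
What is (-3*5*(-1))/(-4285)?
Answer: -3/857 ≈ -0.0035006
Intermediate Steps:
(-3*5*(-1))/(-4285) = -15*(-1)*(-1/4285) = 15*(-1/4285) = -3/857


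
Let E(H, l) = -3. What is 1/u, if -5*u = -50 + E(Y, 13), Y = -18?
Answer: 5/53 ≈ 0.094340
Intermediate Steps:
u = 53/5 (u = -(-50 - 3)/5 = -⅕*(-53) = 53/5 ≈ 10.600)
1/u = 1/(53/5) = 5/53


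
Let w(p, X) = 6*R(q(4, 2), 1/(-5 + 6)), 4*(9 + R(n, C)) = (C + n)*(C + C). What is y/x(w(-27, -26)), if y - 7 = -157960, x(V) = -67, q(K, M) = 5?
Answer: 157953/67 ≈ 2357.5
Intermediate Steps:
R(n, C) = -9 + C*(C + n)/2 (R(n, C) = -9 + ((C + n)*(C + C))/4 = -9 + ((C + n)*(2*C))/4 = -9 + (2*C*(C + n))/4 = -9 + C*(C + n)/2)
w(p, X) = -36 (w(p, X) = 6*(-9 + (1/(-5 + 6))**2/2 + (1/2)*5/(-5 + 6)) = 6*(-9 + (1/1)**2/2 + (1/2)*5/1) = 6*(-9 + (1/2)*1**2 + (1/2)*1*5) = 6*(-9 + (1/2)*1 + 5/2) = 6*(-9 + 1/2 + 5/2) = 6*(-6) = -36)
y = -157953 (y = 7 - 157960 = -157953)
y/x(w(-27, -26)) = -157953/(-67) = -157953*(-1/67) = 157953/67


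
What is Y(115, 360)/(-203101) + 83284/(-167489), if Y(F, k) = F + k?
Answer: -16994620959/34017183389 ≈ -0.49959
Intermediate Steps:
Y(115, 360)/(-203101) + 83284/(-167489) = (115 + 360)/(-203101) + 83284/(-167489) = 475*(-1/203101) + 83284*(-1/167489) = -475/203101 - 83284/167489 = -16994620959/34017183389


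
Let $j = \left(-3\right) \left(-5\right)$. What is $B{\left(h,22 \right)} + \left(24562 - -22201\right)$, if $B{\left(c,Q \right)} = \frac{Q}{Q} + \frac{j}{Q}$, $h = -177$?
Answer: $\frac{1028823}{22} \approx 46765.0$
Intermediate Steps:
$j = 15$
$B{\left(c,Q \right)} = 1 + \frac{15}{Q}$ ($B{\left(c,Q \right)} = \frac{Q}{Q} + \frac{15}{Q} = 1 + \frac{15}{Q}$)
$B{\left(h,22 \right)} + \left(24562 - -22201\right) = \frac{15 + 22}{22} + \left(24562 - -22201\right) = \frac{1}{22} \cdot 37 + \left(24562 + 22201\right) = \frac{37}{22} + 46763 = \frac{1028823}{22}$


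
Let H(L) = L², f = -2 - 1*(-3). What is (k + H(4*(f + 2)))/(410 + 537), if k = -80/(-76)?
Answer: 2756/17993 ≈ 0.15317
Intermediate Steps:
f = 1 (f = -2 + 3 = 1)
k = 20/19 (k = -80*(-1/76) = 20/19 ≈ 1.0526)
(k + H(4*(f + 2)))/(410 + 537) = (20/19 + (4*(1 + 2))²)/(410 + 537) = (20/19 + (4*3)²)/947 = (20/19 + 12²)*(1/947) = (20/19 + 144)*(1/947) = (2756/19)*(1/947) = 2756/17993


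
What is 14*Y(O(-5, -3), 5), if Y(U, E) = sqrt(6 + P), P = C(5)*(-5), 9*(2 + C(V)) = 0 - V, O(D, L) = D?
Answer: 182/3 ≈ 60.667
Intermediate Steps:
C(V) = -2 - V/9 (C(V) = -2 + (0 - V)/9 = -2 + (-V)/9 = -2 - V/9)
P = 115/9 (P = (-2 - 1/9*5)*(-5) = (-2 - 5/9)*(-5) = -23/9*(-5) = 115/9 ≈ 12.778)
Y(U, E) = 13/3 (Y(U, E) = sqrt(6 + 115/9) = sqrt(169/9) = 13/3)
14*Y(O(-5, -3), 5) = 14*(13/3) = 182/3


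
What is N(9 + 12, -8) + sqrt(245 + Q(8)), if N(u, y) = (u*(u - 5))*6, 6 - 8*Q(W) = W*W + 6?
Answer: 2016 + sqrt(237) ≈ 2031.4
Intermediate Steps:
Q(W) = -W**2/8 (Q(W) = 3/4 - (W*W + 6)/8 = 3/4 - (W**2 + 6)/8 = 3/4 - (6 + W**2)/8 = 3/4 + (-3/4 - W**2/8) = -W**2/8)
N(u, y) = 6*u*(-5 + u) (N(u, y) = (u*(-5 + u))*6 = 6*u*(-5 + u))
N(9 + 12, -8) + sqrt(245 + Q(8)) = 6*(9 + 12)*(-5 + (9 + 12)) + sqrt(245 - 1/8*8**2) = 6*21*(-5 + 21) + sqrt(245 - 1/8*64) = 6*21*16 + sqrt(245 - 8) = 2016 + sqrt(237)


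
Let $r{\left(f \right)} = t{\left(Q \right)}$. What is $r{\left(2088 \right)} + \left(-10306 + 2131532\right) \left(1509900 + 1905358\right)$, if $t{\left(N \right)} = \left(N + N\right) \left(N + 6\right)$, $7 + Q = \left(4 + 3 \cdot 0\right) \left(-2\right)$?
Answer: $7244534066578$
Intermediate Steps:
$Q = -15$ ($Q = -7 + \left(4 + 3 \cdot 0\right) \left(-2\right) = -7 + \left(4 + 0\right) \left(-2\right) = -7 + 4 \left(-2\right) = -7 - 8 = -15$)
$t{\left(N \right)} = 2 N \left(6 + N\right)$
$r{\left(f \right)} = 270$ ($r{\left(f \right)} = 2 \left(-15\right) \left(6 - 15\right) = 2 \left(-15\right) \left(-9\right) = 270$)
$r{\left(2088 \right)} + \left(-10306 + 2131532\right) \left(1509900 + 1905358\right) = 270 + \left(-10306 + 2131532\right) \left(1509900 + 1905358\right) = 270 + 2121226 \cdot 3415258 = 270 + 7244534066308 = 7244534066578$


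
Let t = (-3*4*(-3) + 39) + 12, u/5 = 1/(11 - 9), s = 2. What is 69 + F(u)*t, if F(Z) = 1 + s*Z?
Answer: 591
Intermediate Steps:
u = 5/2 (u = 5/(11 - 9) = 5/2 ≈ 2.5000)
F(Z) = 1 + 2*Z
t = 87 (t = (-12*(-3) + 39) + 12 = (36 + 39) + 12 = 75 + 12 = 87)
69 + F(u)*t = 69 + (1 + 2*(5/2))*87 = 69 + (1 + 5)*87 = 69 + 6*87 = 69 + 522 = 591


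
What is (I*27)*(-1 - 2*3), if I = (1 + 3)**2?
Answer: -3024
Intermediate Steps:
I = 16 (I = 4**2 = 16)
(I*27)*(-1 - 2*3) = (16*27)*(-1 - 2*3) = 432*(-1 - 6) = 432*(-7) = -3024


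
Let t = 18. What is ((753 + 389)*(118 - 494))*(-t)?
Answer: 7729056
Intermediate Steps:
((753 + 389)*(118 - 494))*(-t) = ((753 + 389)*(118 - 494))*(-1*18) = (1142*(-376))*(-18) = -429392*(-18) = 7729056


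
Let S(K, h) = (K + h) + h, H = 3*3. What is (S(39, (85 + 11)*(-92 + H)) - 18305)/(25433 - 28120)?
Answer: 34202/2687 ≈ 12.729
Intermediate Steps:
H = 9
S(K, h) = K + 2*h
(S(39, (85 + 11)*(-92 + H)) - 18305)/(25433 - 28120) = ((39 + 2*((85 + 11)*(-92 + 9))) - 18305)/(25433 - 28120) = ((39 + 2*(96*(-83))) - 18305)/(-2687) = ((39 + 2*(-7968)) - 18305)*(-1/2687) = ((39 - 15936) - 18305)*(-1/2687) = (-15897 - 18305)*(-1/2687) = -34202*(-1/2687) = 34202/2687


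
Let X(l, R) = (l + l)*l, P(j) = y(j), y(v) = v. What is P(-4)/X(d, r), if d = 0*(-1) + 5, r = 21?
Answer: -2/25 ≈ -0.080000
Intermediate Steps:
P(j) = j
d = 5 (d = 0 + 5 = 5)
X(l, R) = 2*l² (X(l, R) = (2*l)*l = 2*l²)
P(-4)/X(d, r) = -4/(2*5²) = -4/(2*25) = -4/50 = -4*1/50 = -2/25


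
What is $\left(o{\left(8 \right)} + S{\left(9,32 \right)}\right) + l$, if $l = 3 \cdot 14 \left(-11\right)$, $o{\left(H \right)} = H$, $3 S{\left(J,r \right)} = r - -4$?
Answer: $-442$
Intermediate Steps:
$S{\left(J,r \right)} = \frac{4}{3} + \frac{r}{3}$ ($S{\left(J,r \right)} = \frac{r - -4}{3} = \frac{r + 4}{3} = \frac{4 + r}{3} = \frac{4}{3} + \frac{r}{3}$)
$l = -462$ ($l = 42 \left(-11\right) = -462$)
$\left(o{\left(8 \right)} + S{\left(9,32 \right)}\right) + l = \left(8 + \left(\frac{4}{3} + \frac{1}{3} \cdot 32\right)\right) - 462 = \left(8 + \left(\frac{4}{3} + \frac{32}{3}\right)\right) - 462 = \left(8 + 12\right) - 462 = 20 - 462 = -442$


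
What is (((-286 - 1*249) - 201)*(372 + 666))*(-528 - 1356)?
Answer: 1439315712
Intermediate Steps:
(((-286 - 1*249) - 201)*(372 + 666))*(-528 - 1356) = (((-286 - 249) - 201)*1038)*(-1884) = ((-535 - 201)*1038)*(-1884) = -736*1038*(-1884) = -763968*(-1884) = 1439315712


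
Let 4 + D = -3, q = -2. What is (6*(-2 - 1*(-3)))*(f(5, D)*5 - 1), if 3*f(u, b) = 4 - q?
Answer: 54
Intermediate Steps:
D = -7 (D = -4 - 3 = -7)
f(u, b) = 2 (f(u, b) = (4 - 1*(-2))/3 = (4 + 2)/3 = (⅓)*6 = 2)
(6*(-2 - 1*(-3)))*(f(5, D)*5 - 1) = (6*(-2 - 1*(-3)))*(2*5 - 1) = (6*(-2 + 3))*(10 - 1) = (6*1)*9 = 6*9 = 54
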